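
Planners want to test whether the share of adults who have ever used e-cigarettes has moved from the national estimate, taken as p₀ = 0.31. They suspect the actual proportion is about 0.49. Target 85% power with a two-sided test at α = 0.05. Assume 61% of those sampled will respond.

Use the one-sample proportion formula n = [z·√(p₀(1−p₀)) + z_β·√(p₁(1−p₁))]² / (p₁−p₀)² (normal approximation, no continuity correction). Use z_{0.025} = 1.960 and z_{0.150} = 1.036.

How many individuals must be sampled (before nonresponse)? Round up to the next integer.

n = [z_{α/2}·√(p₀q₀) + z_β·√(p₁q₁)]² / (p₁ − p₀)²
  = [1.960·√(0.31·0.69) + 1.036·√(0.49·0.51)]² / (0.18)²
  = [1.960·0.4625 + 1.036·0.4999]² / 0.0324
  = [1.4244]² / 0.0324
  = 62.62
Adjust for 61% response: 62.62 / 0.61 = 102.65.
Round up → n = 103.

n = 103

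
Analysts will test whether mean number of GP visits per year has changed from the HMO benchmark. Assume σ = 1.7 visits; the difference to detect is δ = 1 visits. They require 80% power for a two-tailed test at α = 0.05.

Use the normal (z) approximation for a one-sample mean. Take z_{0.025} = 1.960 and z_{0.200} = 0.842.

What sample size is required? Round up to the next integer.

n = 23

n = (z_{α/2} + z_β)² · σ² / δ²
  = (1.960 + 0.842)² · 1.7² / 1²
  = 7.8512 · 2.89 / 1
  = 22.69
Round up → n = 23.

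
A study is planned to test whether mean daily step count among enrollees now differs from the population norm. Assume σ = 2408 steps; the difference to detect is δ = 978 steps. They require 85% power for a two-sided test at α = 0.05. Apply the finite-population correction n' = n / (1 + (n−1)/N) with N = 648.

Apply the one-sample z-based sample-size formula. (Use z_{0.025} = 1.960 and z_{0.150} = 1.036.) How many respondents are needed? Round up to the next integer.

n = 51

n = (z_{α/2} + z_β)² · σ² / δ²
  = (1.960 + 1.036)² · 2408² / 978²
  = 8.9760 · 5798464 / 956484
  = 54.42
Finite-population correction (N = 648): 54.42 / (1 + (54.42 − 1)/648) = 50.27.
Round up → n = 51.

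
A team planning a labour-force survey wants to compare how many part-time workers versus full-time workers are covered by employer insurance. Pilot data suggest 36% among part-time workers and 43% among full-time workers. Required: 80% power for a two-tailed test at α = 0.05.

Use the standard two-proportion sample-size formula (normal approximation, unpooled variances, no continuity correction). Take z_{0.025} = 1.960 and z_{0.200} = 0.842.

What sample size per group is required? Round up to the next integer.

n = 762 per group

n = (z_{α/2} + z_β)² · [p₁(1−p₁) + p₂(1−p₂)] / (p₁ − p₂)²
  = (1.960 + 0.842)² · (0.36·0.64 + 0.43·0.57) / (-0.07)²
  = (2.802)² · (0.2304 + 0.2451) / 0.0049
  = 7.8512 · 0.4755 / 0.0049
  = 761.89
Round up → n = 762 per group.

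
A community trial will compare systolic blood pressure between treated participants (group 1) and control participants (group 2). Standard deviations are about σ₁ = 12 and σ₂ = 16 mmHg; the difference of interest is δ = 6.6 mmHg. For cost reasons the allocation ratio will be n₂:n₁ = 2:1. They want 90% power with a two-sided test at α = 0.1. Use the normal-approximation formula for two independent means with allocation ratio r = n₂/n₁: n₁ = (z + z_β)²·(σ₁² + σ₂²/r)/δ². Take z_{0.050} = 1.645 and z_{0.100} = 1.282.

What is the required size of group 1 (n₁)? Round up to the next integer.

n₁ = (z_{α/2} + z_β)² · (σ₁² + σ₂²/r) / δ²
   = (1.645 + 1.282)² · (12² + 16²/2) / 6.6²
   = 8.5673 · (144 + 128) / 43.56
   = 8.5673 · 272 / 43.56
   = 53.50
Round up → n₁ = 54; n₂ = r·n₁ = 2 × 54 = 108.

n₁ = 54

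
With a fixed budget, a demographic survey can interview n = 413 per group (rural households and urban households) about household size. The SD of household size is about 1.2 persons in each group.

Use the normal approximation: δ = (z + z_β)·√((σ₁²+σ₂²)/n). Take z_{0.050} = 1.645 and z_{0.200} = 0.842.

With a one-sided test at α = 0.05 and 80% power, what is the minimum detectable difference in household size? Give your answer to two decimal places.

Minimum detectable difference ≈ 0.21 persons

δ = (z_α + z_β) · √((σ₁²+σ₂²)/n)
  = (1.645 + 0.842) · √(2.88/413)
  = 2.487 · √0.00697
  = 2.487 · 0.0835
  = 0.2077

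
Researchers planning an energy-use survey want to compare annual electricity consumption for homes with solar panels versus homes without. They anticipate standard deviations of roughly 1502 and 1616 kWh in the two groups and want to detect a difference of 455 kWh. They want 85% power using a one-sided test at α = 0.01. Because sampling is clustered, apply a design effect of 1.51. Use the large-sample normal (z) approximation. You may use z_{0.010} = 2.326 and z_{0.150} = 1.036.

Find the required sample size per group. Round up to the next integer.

n = (z_α + z_β)² · (σ₁² + σ₂²) / δ²
  = (2.326 + 1.036)² · (1502² + 1616² = 4867460) / 455²
  = 11.3030 · 4867460 / 207025
  = 265.75
Design effect: 1.51 × 265.75 = 401.28.
Round up → n = 402 per group.

n = 402 per group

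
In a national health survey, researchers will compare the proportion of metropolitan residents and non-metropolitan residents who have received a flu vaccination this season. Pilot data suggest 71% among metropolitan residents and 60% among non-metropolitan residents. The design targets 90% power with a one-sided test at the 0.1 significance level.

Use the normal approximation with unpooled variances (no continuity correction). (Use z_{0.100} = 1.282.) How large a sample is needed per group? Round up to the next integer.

n = 243 per group

n = (z_α + z_β)² · [p₁(1−p₁) + p₂(1−p₂)] / (p₁ − p₂)²
  = (1.282 + 1.282)² · (0.71·0.29 + 0.60·0.40) / (0.11)²
  = (2.564)² · (0.2059 + 0.2400) / 0.0121
  = 6.5741 · 0.4459 / 0.0121
  = 242.26
Round up → n = 243 per group.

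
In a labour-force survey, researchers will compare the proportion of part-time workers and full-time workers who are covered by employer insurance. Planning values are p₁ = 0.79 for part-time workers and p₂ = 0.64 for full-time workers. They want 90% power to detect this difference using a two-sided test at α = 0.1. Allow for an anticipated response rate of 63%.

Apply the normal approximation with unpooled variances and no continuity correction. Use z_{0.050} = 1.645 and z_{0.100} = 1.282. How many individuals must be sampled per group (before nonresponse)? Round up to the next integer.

n = 240 per group

n = (z_{α/2} + z_β)² · [p₁(1−p₁) + p₂(1−p₂)] / (p₁ − p₂)²
  = (1.645 + 1.282)² · (0.79·0.21 + 0.64·0.36) / (0.15)²
  = (2.927)² · (0.1659 + 0.2304) / 0.0225
  = 8.5673 · 0.3963 / 0.0225
  = 150.90
Adjust for 63% response: 150.90 / 0.63 = 239.52.
Round up → n = 240 per group.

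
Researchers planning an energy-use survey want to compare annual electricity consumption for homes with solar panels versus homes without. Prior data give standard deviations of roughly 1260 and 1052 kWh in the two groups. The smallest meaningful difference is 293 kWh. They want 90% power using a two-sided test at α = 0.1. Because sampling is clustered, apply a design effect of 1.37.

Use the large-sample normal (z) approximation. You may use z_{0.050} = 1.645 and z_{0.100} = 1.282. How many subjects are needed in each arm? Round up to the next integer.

n = (z_{α/2} + z_β)² · (σ₁² + σ₂²) / δ²
  = (1.645 + 1.282)² · (1260² + 1052² = 2694304) / 293²
  = 8.5673 · 2694304 / 85849
  = 268.88
Design effect: 1.37 × 268.88 = 368.36.
Round up → n = 369 per group.

n = 369 per group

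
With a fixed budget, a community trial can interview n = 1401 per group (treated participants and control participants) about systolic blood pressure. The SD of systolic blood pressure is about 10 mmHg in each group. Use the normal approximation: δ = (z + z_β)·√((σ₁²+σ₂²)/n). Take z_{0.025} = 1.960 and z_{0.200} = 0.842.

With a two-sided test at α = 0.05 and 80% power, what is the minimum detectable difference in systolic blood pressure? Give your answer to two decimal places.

δ = (z_{α/2} + z_β) · √((σ₁²+σ₂²)/n)
  = (1.960 + 0.842) · √(200/1401)
  = 2.802 · √0.14276
  = 2.802 · 0.3778
  = 1.0587

Minimum detectable difference ≈ 1.06 mmHg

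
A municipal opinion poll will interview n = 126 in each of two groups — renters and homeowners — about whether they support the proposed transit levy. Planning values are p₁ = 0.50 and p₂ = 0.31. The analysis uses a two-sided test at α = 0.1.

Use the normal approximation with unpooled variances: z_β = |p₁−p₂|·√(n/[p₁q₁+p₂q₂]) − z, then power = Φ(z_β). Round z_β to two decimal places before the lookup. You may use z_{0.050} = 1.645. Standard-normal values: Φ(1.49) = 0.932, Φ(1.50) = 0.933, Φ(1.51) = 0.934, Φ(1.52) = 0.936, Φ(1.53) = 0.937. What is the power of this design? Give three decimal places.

Power ≈ 0.932

z_β = |p₁−p₂|·√(n/[p₁q₁+p₂q₂]) − z_{α/2}
    = 0.19 · √(126/0.4639) − 1.645
    = 0.19 · 16.4806 − 1.645
    = 3.1313 − 1.645 = 1.4863 → 1.49
Power = Φ(1.49) = 0.932.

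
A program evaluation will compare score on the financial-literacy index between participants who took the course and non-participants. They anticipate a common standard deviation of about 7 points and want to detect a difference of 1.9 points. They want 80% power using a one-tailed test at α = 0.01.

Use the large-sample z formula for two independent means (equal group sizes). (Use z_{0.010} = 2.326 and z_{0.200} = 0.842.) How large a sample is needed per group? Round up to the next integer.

n = 273 per group

n = (z_α + z_β)² · (σ₁² + σ₂²) / δ²
  = (2.326 + 0.842)² · (2·7² = 98) / 1.9²
  = 10.0362 · 98 / 3.61
  = 272.45
Round up → n = 273 per group.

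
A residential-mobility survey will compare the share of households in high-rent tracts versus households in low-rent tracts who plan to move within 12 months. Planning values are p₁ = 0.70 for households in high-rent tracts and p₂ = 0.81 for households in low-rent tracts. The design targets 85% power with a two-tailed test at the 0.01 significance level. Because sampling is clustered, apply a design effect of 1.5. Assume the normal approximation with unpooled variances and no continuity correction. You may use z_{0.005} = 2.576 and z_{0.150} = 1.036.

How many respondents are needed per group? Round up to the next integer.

n = (z_{α/2} + z_β)² · [p₁(1−p₁) + p₂(1−p₂)] / (p₁ − p₂)²
  = (2.576 + 1.036)² · (0.70·0.30 + 0.81·0.19) / (-0.11)²
  = (3.612)² · (0.2100 + 0.1539) / 0.0121
  = 13.0465 · 0.3639 / 0.0121
  = 392.37
Design effect: 1.5 × 392.37 = 588.55.
Round up → n = 589 per group.

n = 589 per group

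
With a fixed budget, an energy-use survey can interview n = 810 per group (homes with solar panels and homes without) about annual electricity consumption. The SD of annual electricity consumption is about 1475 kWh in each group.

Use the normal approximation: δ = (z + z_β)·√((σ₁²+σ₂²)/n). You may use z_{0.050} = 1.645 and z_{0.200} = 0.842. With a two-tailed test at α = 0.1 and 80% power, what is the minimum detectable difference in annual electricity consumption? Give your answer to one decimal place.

δ = (z_{α/2} + z_β) · √((σ₁²+σ₂²)/n)
  = (1.645 + 0.842) · √(4351250/810)
  = 2.487 · √5371.9
  = 2.487 · 73.2933
  = 182.2805

Minimum detectable difference ≈ 182.3 kWh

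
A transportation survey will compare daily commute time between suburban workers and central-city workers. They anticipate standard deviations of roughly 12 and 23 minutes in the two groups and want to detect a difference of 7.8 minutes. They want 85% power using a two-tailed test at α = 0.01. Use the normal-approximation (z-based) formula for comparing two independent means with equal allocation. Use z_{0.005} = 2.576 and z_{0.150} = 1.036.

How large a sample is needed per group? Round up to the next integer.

n = 145 per group

n = (z_{α/2} + z_β)² · (σ₁² + σ₂²) / δ²
  = (2.576 + 1.036)² · (12² + 23² = 673) / 7.8²
  = 13.0465 · 673 / 60.84
  = 144.32
Round up → n = 145 per group.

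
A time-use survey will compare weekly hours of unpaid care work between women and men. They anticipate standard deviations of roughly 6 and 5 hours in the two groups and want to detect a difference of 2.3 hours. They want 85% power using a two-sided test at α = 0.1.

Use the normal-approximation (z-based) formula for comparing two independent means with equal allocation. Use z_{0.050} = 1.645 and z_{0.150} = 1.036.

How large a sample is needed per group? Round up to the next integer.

n = 83 per group

n = (z_{α/2} + z_β)² · (σ₁² + σ₂²) / δ²
  = (1.645 + 1.036)² · (6² + 5² = 61) / 2.3²
  = 7.1878 · 61 / 5.29
  = 82.88
Round up → n = 83 per group.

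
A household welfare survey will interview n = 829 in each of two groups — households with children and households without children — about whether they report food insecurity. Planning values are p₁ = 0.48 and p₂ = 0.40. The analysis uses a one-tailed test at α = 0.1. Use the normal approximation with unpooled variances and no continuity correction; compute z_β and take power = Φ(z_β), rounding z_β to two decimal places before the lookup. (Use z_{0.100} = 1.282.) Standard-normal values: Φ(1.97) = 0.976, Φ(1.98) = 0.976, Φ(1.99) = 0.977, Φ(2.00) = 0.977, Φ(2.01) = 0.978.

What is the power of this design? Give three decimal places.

z_β = |p₁−p₂|·√(n/[p₁q₁+p₂q₂]) − z_α
    = 0.08 · √(829/0.4896) − 1.282
    = 0.08 · 41.1487 − 1.282
    = 3.2919 − 1.282 = 2.0099 → 2.01
Power = Φ(2.01) = 0.978.

Power ≈ 0.978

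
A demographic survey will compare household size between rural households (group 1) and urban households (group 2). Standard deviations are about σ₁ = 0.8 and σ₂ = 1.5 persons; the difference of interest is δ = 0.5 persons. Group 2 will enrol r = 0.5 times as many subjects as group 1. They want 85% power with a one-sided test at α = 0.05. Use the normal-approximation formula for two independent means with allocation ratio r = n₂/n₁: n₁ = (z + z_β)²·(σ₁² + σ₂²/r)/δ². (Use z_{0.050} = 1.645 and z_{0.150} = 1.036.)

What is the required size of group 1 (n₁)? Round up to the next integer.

n₁ = 148

n₁ = (z_α + z_β)² · (σ₁² + σ₂²/r) / δ²
   = (1.645 + 1.036)² · (0.8² + 1.5²/0.5) / 0.5²
   = 7.1878 · (0.64 + 4.5) / 0.25
   = 7.1878 · 5.14 / 0.25
   = 147.78
Round up → n₁ = 148; n₂ = r·n₁ = 0.5 × 148 = 74.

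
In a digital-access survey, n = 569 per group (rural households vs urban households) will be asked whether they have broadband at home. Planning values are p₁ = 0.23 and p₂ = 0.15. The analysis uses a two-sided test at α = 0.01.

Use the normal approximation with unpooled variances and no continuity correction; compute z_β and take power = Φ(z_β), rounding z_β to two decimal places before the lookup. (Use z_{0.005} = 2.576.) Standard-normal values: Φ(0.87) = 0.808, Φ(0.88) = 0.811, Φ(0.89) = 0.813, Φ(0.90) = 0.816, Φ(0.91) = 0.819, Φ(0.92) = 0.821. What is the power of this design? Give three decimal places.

z_β = |p₁−p₂|·√(n/[p₁q₁+p₂q₂]) − z_{α/2}
    = 0.08 · √(569/0.3046) − 2.576
    = 0.08 · 43.2206 − 2.576
    = 3.4577 − 2.576 = 0.8817 → 0.88
Power = Φ(0.88) = 0.811.

Power ≈ 0.811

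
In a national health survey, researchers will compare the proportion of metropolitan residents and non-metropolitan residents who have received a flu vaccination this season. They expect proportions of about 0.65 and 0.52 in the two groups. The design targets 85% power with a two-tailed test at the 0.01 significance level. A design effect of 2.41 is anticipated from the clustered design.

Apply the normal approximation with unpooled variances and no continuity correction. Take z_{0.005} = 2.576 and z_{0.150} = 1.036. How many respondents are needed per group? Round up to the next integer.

n = 888 per group

n = (z_{α/2} + z_β)² · [p₁(1−p₁) + p₂(1−p₂)] / (p₁ − p₂)²
  = (2.576 + 1.036)² · (0.65·0.35 + 0.52·0.48) / (0.13)²
  = (3.612)² · (0.2275 + 0.2496) / 0.0169
  = 13.0465 · 0.4771 / 0.0169
  = 368.31
Design effect: 2.41 × 368.31 = 887.64.
Round up → n = 888 per group.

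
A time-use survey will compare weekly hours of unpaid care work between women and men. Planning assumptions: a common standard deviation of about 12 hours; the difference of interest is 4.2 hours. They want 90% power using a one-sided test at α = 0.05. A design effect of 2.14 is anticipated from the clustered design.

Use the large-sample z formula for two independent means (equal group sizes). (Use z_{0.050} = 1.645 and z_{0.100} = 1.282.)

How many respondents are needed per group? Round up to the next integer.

n = 300 per group

n = (z_α + z_β)² · (σ₁² + σ₂²) / δ²
  = (1.645 + 1.282)² · (2·12² = 288) / 4.2²
  = 8.5673 · 288 / 17.64
  = 139.87
Design effect: 2.14 × 139.87 = 299.33.
Round up → n = 300 per group.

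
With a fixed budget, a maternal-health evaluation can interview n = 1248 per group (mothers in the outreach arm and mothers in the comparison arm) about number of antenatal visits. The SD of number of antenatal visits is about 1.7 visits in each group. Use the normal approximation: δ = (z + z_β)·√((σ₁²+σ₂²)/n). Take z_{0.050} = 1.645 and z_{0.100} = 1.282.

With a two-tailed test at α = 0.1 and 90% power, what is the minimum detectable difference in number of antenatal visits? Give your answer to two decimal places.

δ = (z_{α/2} + z_β) · √((σ₁²+σ₂²)/n)
  = (1.645 + 1.282) · √(5.78/1248)
  = 2.927 · √0.00463
  = 2.927 · 0.0681
  = 0.1992

Minimum detectable difference ≈ 0.20 visits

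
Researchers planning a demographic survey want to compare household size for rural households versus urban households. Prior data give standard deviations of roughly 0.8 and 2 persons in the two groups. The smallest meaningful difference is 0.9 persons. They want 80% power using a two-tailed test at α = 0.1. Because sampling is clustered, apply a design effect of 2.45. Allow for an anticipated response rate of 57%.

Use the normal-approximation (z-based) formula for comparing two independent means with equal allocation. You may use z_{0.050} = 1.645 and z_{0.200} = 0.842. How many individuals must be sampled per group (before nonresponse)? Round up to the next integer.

n = (z_{α/2} + z_β)² · (σ₁² + σ₂²) / δ²
  = (1.645 + 0.842)² · (0.8² + 2² = 4.64) / 0.9²
  = 6.1852 · 4.64 / 0.81
  = 35.43
Design effect: 2.45 × 35.43 = 86.81.
Adjust for 57% response: 86.81 / 0.57 = 152.29.
Round up → n = 153 per group.

n = 153 per group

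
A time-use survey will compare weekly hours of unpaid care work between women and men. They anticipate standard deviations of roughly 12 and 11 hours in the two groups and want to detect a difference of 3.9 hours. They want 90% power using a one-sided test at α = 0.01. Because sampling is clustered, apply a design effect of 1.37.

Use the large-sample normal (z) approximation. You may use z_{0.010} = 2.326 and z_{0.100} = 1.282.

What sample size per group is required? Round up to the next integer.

n = 311 per group

n = (z_α + z_β)² · (σ₁² + σ₂²) / δ²
  = (2.326 + 1.282)² · (12² + 11² = 265) / 3.9²
  = 13.0177 · 265 / 15.21
  = 226.80
Design effect: 1.37 × 226.80 = 310.72.
Round up → n = 311 per group.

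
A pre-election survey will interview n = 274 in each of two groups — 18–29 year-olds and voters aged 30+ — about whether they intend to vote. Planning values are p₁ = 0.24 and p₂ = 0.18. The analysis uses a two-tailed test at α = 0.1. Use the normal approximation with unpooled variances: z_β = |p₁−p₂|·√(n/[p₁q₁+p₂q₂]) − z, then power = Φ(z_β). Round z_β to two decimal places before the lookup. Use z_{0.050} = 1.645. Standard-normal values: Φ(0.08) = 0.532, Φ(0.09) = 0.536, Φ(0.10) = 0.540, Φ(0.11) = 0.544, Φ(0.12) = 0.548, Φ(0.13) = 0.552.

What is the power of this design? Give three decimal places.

z_β = |p₁−p₂|·√(n/[p₁q₁+p₂q₂]) − z_{α/2}
    = 0.06 · √(274/0.3300) − 1.645
    = 0.06 · 28.8150 − 1.645
    = 1.7289 − 1.645 = 0.0839 → 0.08
Power = Φ(0.08) = 0.532.

Power ≈ 0.532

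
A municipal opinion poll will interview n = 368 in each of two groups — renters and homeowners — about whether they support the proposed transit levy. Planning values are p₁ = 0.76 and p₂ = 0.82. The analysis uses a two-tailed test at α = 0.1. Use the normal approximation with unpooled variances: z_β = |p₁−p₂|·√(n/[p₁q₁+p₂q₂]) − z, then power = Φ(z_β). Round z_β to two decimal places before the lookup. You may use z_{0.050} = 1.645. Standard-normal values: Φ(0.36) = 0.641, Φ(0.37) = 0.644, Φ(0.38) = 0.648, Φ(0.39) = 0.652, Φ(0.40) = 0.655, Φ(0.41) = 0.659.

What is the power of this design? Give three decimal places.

Power ≈ 0.641

z_β = |p₁−p₂|·√(n/[p₁q₁+p₂q₂]) − z_{α/2}
    = 0.06 · √(368/0.3300) − 1.645
    = 0.06 · 33.3939 − 1.645
    = 2.0036 − 1.645 = 0.3586 → 0.36
Power = Φ(0.36) = 0.641.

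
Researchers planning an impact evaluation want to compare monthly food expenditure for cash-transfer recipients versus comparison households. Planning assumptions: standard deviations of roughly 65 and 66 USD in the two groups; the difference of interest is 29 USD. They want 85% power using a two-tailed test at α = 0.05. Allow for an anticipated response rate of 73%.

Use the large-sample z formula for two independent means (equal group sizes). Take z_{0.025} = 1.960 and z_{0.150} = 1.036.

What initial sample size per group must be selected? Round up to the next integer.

n = (z_{α/2} + z_β)² · (σ₁² + σ₂²) / δ²
  = (1.960 + 1.036)² · (65² + 66² = 8581) / 29²
  = 8.9760 · 8581 / 841
  = 91.59
Adjust for 73% response: 91.59 / 0.73 = 125.46.
Round up → n = 126 per group.

n = 126 per group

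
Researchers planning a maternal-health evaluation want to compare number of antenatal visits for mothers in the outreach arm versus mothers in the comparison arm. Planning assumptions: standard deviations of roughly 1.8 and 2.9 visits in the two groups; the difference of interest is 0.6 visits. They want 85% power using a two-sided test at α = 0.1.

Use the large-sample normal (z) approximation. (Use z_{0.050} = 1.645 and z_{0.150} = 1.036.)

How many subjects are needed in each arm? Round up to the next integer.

n = (z_{α/2} + z_β)² · (σ₁² + σ₂²) / δ²
  = (1.645 + 1.036)² · (1.8² + 2.9² = 11.65) / 0.6²
  = 7.1878 · 11.65 / 0.36
  = 232.60
Round up → n = 233 per group.

n = 233 per group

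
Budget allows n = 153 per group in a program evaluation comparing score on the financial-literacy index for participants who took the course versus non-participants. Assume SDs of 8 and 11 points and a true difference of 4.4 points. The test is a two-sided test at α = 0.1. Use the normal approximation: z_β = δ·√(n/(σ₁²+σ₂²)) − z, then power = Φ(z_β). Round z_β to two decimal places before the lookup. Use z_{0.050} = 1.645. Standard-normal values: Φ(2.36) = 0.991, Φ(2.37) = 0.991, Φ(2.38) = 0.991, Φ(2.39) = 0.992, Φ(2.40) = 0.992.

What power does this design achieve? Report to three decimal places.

Power ≈ 0.991

z_β = δ·√(n/(σ₁²+σ₂²)) − z_{α/2}
    = 4.4 · √(153/185) − 1.645
    = 4.4 · 0.90941 − 1.645
    = 4.0014 − 1.645 = 2.3564 → 2.36
Power = Φ(2.36) = 0.991.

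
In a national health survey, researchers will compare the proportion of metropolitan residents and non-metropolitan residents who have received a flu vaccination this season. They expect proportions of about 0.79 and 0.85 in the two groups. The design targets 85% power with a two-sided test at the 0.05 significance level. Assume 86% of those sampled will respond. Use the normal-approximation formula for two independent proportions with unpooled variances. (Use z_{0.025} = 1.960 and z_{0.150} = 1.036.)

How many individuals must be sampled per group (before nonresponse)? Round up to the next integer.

n = 851 per group

n = (z_{α/2} + z_β)² · [p₁(1−p₁) + p₂(1−p₂)] / (p₁ − p₂)²
  = (1.960 + 1.036)² · (0.79·0.21 + 0.85·0.15) / (-0.06)²
  = (2.996)² · (0.1659 + 0.1275) / 0.0036
  = 8.9760 · 0.2934 / 0.0036
  = 731.55
Adjust for 86% response: 731.55 / 0.86 = 850.63.
Round up → n = 851 per group.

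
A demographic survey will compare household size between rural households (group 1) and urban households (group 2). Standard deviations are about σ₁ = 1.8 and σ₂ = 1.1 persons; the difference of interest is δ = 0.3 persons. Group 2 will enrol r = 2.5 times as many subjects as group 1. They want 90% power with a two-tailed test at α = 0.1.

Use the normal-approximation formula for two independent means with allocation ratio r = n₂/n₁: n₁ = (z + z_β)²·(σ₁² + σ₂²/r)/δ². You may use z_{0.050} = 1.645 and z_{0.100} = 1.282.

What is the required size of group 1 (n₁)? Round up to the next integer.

n₁ = 355

n₁ = (z_{α/2} + z_β)² · (σ₁² + σ₂²/r) / δ²
   = (1.645 + 1.282)² · (1.8² + 1.1²/2.5) / 0.3²
   = 8.5673 · (3.24 + 0.484) / 0.09
   = 8.5673 · 3.724 / 0.09
   = 354.50
Round up → n₁ = 355; n₂ = r·n₁ = 2.5 × 355 = 888.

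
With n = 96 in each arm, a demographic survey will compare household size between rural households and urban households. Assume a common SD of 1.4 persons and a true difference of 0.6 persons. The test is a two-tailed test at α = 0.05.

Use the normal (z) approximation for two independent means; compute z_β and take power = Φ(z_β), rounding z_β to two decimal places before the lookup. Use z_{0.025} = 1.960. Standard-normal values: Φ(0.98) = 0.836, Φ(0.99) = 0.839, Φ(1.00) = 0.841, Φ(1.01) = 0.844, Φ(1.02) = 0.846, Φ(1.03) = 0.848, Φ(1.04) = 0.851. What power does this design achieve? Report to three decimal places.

z_β = δ·√(n/(σ₁²+σ₂²)) − z_{α/2}
    = 0.6 · √(96/3.92) − 1.960
    = 0.6 · 4.94872 − 1.960
    = 2.9692 − 1.960 = 1.0092 → 1.01
Power = Φ(1.01) = 0.844.

Power ≈ 0.844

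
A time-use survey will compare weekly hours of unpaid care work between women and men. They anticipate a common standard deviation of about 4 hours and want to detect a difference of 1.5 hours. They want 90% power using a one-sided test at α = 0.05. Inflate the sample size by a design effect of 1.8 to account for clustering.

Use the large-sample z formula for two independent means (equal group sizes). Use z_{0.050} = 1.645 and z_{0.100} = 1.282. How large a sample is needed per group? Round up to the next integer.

n = 220 per group

n = (z_α + z_β)² · (σ₁² + σ₂²) / δ²
  = (1.645 + 1.282)² · (2·4² = 32) / 1.5²
  = 8.5673 · 32 / 2.25
  = 121.85
Design effect: 1.8 × 121.85 = 219.32.
Round up → n = 220 per group.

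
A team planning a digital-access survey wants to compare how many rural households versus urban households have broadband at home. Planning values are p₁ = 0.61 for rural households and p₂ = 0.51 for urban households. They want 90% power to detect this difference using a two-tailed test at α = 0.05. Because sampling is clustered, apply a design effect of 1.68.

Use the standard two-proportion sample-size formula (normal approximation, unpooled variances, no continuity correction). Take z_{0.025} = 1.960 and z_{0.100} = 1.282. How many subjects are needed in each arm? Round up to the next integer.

n = 862 per group

n = (z_{α/2} + z_β)² · [p₁(1−p₁) + p₂(1−p₂)] / (p₁ − p₂)²
  = (1.960 + 1.282)² · (0.61·0.39 + 0.51·0.49) / (0.10)²
  = (3.242)² · (0.2379 + 0.2499) / 0.0100
  = 10.5106 · 0.4878 / 0.0100
  = 512.71
Design effect: 1.68 × 512.71 = 861.34.
Round up → n = 862 per group.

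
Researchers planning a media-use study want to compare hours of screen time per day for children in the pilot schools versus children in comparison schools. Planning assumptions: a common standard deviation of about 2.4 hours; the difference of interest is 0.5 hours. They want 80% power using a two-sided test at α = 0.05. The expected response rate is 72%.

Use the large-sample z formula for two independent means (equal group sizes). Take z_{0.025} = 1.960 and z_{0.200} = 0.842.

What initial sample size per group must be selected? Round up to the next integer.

n = (z_{α/2} + z_β)² · (σ₁² + σ₂²) / δ²
  = (1.960 + 0.842)² · (2·2.4² = 11.52) / 0.5²
  = 7.8512 · 11.52 / 0.25
  = 361.78
Adjust for 72% response: 361.78 / 0.72 = 502.48.
Round up → n = 503 per group.

n = 503 per group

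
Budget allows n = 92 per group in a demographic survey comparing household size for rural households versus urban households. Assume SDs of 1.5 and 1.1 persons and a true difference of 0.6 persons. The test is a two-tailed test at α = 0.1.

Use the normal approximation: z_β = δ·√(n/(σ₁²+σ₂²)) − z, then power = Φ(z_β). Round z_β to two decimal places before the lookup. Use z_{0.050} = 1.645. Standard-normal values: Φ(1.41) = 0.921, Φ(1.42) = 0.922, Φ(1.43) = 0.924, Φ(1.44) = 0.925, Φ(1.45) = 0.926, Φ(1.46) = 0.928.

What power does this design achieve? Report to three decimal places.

Power ≈ 0.926

z_β = δ·√(n/(σ₁²+σ₂²)) − z_{α/2}
    = 0.6 · √(92/3.46) − 1.645
    = 0.6 · 5.15651 − 1.645
    = 3.0939 − 1.645 = 1.4489 → 1.45
Power = Φ(1.45) = 0.926.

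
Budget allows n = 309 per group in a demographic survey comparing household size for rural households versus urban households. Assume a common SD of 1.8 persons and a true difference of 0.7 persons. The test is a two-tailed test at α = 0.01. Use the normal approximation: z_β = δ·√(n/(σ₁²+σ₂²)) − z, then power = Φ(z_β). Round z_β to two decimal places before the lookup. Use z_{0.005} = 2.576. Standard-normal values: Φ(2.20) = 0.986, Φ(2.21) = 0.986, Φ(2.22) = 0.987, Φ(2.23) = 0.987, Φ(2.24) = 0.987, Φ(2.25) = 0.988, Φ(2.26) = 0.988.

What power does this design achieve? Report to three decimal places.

Power ≈ 0.988

z_β = δ·√(n/(σ₁²+σ₂²)) − z_{α/2}
    = 0.7 · √(309/6.48) − 2.576
    = 0.7 · 6.90545 − 2.576
    = 4.8338 − 2.576 = 2.2578 → 2.26
Power = Φ(2.26) = 0.988.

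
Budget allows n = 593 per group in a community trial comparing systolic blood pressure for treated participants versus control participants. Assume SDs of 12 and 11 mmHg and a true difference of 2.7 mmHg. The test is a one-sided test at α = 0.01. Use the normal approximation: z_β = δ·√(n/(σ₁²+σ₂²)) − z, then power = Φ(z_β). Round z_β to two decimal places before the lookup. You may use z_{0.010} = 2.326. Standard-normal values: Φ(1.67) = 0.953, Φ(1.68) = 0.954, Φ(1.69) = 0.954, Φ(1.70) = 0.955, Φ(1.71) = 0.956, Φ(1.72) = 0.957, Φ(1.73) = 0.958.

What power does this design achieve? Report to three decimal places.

z_β = δ·√(n/(σ₁²+σ₂²)) − z_α
    = 2.7 · √(593/265) − 2.326
    = 2.7 · 1.49591 − 2.326
    = 4.0389 − 2.326 = 1.7129 → 1.71
Power = Φ(1.71) = 0.956.

Power ≈ 0.956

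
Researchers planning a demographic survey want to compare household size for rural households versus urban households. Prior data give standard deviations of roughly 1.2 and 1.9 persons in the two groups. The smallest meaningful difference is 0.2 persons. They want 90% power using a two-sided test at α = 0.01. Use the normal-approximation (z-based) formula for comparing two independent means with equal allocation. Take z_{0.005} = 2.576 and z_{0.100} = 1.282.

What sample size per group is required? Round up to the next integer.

n = (z_{α/2} + z_β)² · (σ₁² + σ₂²) / δ²
  = (2.576 + 1.282)² · (1.2² + 1.9² = 5.05) / 0.2²
  = 14.8842 · 5.05 / 0.04
  = 1879.13
Round up → n = 1880 per group.

n = 1880 per group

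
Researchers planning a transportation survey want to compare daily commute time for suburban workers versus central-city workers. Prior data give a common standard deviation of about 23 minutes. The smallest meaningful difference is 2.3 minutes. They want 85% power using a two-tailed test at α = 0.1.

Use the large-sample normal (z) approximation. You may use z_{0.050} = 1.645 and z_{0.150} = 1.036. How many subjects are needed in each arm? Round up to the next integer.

n = 1438 per group

n = (z_{α/2} + z_β)² · (σ₁² + σ₂²) / δ²
  = (1.645 + 1.036)² · (2·23² = 1058) / 2.3²
  = 7.1878 · 1058 / 5.29
  = 1437.55
Round up → n = 1438 per group.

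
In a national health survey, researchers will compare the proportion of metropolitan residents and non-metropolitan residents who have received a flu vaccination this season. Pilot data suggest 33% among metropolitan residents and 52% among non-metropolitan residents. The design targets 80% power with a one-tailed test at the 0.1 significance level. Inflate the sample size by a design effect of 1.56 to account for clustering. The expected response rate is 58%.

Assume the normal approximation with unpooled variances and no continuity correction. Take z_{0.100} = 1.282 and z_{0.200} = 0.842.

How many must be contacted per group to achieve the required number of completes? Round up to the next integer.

n = 159 per group

n = (z_α + z_β)² · [p₁(1−p₁) + p₂(1−p₂)] / (p₁ − p₂)²
  = (1.282 + 0.842)² · (0.33·0.67 + 0.52·0.48) / (-0.19)²
  = (2.124)² · (0.2211 + 0.2496) / 0.0361
  = 4.5114 · 0.4707 / 0.0361
  = 58.82
Design effect: 1.56 × 58.82 = 91.76.
Adjust for 58% response: 91.76 / 0.58 = 158.21.
Round up → n = 159 per group.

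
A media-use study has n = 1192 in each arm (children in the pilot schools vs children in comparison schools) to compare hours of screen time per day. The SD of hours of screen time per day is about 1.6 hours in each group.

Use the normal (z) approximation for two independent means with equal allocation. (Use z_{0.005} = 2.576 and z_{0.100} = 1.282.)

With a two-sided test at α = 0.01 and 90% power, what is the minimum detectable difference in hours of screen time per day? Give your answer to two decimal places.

Minimum detectable difference ≈ 0.25 hours

δ = (z_{α/2} + z_β) · √((σ₁²+σ₂²)/n)
  = (2.576 + 1.282) · √(5.12/1192)
  = 3.858 · √0.0043
  = 3.858 · 0.0655
  = 0.2528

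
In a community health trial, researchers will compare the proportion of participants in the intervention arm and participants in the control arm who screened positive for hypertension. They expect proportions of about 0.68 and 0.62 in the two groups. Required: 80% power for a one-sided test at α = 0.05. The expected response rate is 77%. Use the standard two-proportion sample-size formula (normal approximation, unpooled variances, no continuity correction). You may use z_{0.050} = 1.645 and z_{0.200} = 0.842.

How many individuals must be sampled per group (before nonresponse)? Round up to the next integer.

n = (z_α + z_β)² · [p₁(1−p₁) + p₂(1−p₂)] / (p₁ − p₂)²
  = (1.645 + 0.842)² · (0.68·0.32 + 0.62·0.38) / (0.06)²
  = (2.487)² · (0.2176 + 0.2356) / 0.0036
  = 6.1852 · 0.4532 / 0.0036
  = 778.64
Adjust for 77% response: 778.64 / 0.77 = 1011.23.
Round up → n = 1012 per group.

n = 1012 per group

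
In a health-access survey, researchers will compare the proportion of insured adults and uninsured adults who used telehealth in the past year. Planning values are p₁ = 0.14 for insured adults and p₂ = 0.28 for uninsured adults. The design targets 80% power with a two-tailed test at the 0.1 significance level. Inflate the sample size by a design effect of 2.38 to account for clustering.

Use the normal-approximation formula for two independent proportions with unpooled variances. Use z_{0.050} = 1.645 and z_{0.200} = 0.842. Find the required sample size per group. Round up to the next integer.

n = 242 per group

n = (z_{α/2} + z_β)² · [p₁(1−p₁) + p₂(1−p₂)] / (p₁ − p₂)²
  = (1.645 + 0.842)² · (0.14·0.86 + 0.28·0.72) / (-0.14)²
  = (2.487)² · (0.1204 + 0.2016) / 0.0196
  = 6.1852 · 0.3220 / 0.0196
  = 101.61
Design effect: 2.38 × 101.61 = 241.84.
Round up → n = 242 per group.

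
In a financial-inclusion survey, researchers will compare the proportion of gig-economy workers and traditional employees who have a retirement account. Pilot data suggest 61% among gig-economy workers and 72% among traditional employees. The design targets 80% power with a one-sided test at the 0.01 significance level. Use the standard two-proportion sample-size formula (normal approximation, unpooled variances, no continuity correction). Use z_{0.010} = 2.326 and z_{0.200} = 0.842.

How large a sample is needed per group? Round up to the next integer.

n = 365 per group

n = (z_α + z_β)² · [p₁(1−p₁) + p₂(1−p₂)] / (p₁ − p₂)²
  = (2.326 + 0.842)² · (0.61·0.39 + 0.72·0.28) / (-0.11)²
  = (3.168)² · (0.2379 + 0.2016) / 0.0121
  = 10.0362 · 0.4395 / 0.0121
  = 364.54
Round up → n = 365 per group.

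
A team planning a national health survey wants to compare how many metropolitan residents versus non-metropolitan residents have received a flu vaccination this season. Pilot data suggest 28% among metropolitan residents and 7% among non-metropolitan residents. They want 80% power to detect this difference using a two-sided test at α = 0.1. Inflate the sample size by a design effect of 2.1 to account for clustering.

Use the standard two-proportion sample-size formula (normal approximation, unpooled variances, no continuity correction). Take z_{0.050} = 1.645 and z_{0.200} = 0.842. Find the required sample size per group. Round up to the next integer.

n = 79 per group

n = (z_{α/2} + z_β)² · [p₁(1−p₁) + p₂(1−p₂)] / (p₁ − p₂)²
  = (1.645 + 0.842)² · (0.28·0.72 + 0.07·0.93) / (0.21)²
  = (2.487)² · (0.2016 + 0.0651) / 0.0441
  = 6.1852 · 0.2667 / 0.0441
  = 37.41
Design effect: 2.1 × 37.41 = 78.55.
Round up → n = 79 per group.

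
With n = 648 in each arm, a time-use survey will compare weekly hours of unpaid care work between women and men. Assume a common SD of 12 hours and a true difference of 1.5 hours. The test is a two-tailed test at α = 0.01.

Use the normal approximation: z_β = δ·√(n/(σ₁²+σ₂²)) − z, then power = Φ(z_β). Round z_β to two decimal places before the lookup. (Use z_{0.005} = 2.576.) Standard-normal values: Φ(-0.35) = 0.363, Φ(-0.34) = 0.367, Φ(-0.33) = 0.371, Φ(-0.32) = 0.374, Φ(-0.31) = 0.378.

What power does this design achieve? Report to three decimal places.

Power ≈ 0.371

z_β = δ·√(n/(σ₁²+σ₂²)) − z_{α/2}
    = 1.5 · √(648/288) − 2.576
    = 1.5 · 1.50000 − 2.576
    = 2.2500 − 2.576 = -0.3260 → -0.33
Power = Φ(-0.33) = 0.371.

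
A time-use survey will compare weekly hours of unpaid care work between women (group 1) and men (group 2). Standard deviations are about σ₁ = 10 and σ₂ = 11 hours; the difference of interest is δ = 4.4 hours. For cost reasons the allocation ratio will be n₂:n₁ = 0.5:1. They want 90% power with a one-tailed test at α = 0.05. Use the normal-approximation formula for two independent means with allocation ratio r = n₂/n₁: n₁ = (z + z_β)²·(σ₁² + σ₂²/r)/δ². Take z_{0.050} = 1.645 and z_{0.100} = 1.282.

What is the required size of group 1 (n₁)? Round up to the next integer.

n₁ = (z_α + z_β)² · (σ₁² + σ₂²/r) / δ²
   = (1.645 + 1.282)² · (10² + 11²/0.5) / 4.4²
   = 8.5673 · (100 + 242) / 19.36
   = 8.5673 · 342 / 19.36
   = 151.34
Round up → n₁ = 152; n₂ = r·n₁ = 0.5 × 152 = 76.

n₁ = 152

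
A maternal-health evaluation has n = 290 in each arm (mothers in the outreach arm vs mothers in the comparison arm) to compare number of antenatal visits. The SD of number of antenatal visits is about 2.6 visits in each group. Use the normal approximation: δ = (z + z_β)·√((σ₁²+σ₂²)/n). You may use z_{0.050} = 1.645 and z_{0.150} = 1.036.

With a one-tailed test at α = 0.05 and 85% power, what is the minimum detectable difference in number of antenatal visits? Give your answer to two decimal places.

Minimum detectable difference ≈ 0.58 visits

δ = (z_α + z_β) · √((σ₁²+σ₂²)/n)
  = (1.645 + 1.036) · √(13.52/290)
  = 2.681 · √0.04662
  = 2.681 · 0.2159
  = 0.5789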